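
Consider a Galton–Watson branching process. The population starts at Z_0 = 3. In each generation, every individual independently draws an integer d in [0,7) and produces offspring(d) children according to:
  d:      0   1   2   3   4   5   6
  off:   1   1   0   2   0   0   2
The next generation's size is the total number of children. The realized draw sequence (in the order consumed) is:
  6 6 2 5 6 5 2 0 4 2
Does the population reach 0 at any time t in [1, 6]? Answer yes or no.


gen 0: Z_0=3, draws=[6, 6, 2], offspring=[2, 2, 0], Z_1=4
gen 1: Z_1=4, draws=[5, 6, 5, 2], offspring=[0, 2, 0, 0], Z_2=2
gen 2: Z_2=2, draws=[0, 4], offspring=[1, 0], Z_3=1
gen 3: Z_3=1, draws=[2], offspring=[0], Z_4=0
gen 4: Z_4=0, draws=[], offspring=[], Z_5=0
gen 5: Z_5=0, draws=[], offspring=[], Z_6=0

yes


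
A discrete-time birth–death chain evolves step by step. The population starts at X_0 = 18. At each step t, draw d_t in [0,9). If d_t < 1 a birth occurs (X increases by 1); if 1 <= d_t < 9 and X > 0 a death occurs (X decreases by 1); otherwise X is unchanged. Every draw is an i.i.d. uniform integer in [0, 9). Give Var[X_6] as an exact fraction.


64/27

X can drop by at most 1 per step and X_0 = 18 > T = 6, so X_t >= 18 − t >= 12 > 0 for every t <= 6: the floor at 0 (the 'and X > 0' condition) never binds. Hence X_6 = X_0 + Σ_{t<6} Y_t with i.i.d. increments Y_t = y(d_t) ∈ {+1, −1, 0}.
Outcome values over d=0..8: [1, -1, -1, -1, -1, -1, -1, -1, -1]
Σy = -7, Σy² = 9, M = 9
μ = -7/9 = -7/9,  σ² = 9/9 − (-7/9)² = 32/81
Independent increments: Var[X_6] = 6·σ² = 6·(32/81) = 64/27


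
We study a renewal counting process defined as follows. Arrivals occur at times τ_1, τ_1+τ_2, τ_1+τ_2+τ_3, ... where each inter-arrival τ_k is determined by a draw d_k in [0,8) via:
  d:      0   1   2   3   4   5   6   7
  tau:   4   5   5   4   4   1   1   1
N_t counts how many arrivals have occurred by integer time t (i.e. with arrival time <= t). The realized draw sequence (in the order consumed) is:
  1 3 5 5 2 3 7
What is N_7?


draw d_1=1: τ_1=5, arrival time A_1=5
draw d_2=3: τ_2=4, arrival time A_2=9
draw d_3=5: τ_3=1, arrival time A_3=10
draw d_4=5: τ_4=1, arrival time A_4=11
draw d_5=2: τ_5=5, arrival time A_5=16
draw d_6=3: τ_6=4, arrival time A_6=20
draw d_7=7: τ_7=1, arrival time A_7=21
N_t over t=0..7: 0:0 1:0 2:0 3:0 4:0 5:1 6:1 7:1

1


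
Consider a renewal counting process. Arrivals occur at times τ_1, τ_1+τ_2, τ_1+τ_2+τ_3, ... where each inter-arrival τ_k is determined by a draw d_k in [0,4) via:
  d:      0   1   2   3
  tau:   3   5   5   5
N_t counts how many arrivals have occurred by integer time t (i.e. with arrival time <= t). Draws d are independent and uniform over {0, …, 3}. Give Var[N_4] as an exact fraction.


Inter-arrival values over d=0..3: [3, 5, 5, 5]
Each d has probability 1/4, so the pmf of τ is: f(3) = 1/4, f(5) = 3/4
Let p_n(j) = P(N_n = j), with p_0 = [1]. Condition on τ_1: p_n(0) = P(τ > n), and for j >= 1, p_n(j) = Σ_{k<=n} f(k)·p_{n−k}(j−1)
p_1 = [1]  (j = 0)
p_2 = [1]  (j = 0)
p_3 = [3/4, 1/4]  (j = 0..1)
p_4 = [3/4, 1/4]  (j = 0..1)
E[N_4] = Σ j·p_4(j) = 1/4;  E[N_4²] = Σ j²·p_4(j) = 1/4
Var[N_4] = 1/4 − (1/4)² = 3/16

3/16


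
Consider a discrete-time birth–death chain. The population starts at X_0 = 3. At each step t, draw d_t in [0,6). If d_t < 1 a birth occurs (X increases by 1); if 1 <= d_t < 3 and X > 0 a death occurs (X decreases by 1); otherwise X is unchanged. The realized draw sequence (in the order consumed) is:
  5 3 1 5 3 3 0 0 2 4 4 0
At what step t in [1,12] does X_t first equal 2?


3

t=0: X=3, d=5 → hold, X_1=3
t=1: X=3, d=3 → hold, X_2=3
t=2: X=3, d=1 → death, X_3=2
t=3: X=2, d=5 → hold, X_4=2
t=4: X=2, d=3 → hold, X_5=2
t=5: X=2, d=3 → hold, X_6=2
t=6: X=2, d=0 → birth, X_7=3
t=7: X=3, d=0 → birth, X_8=4
t=8: X=4, d=2 → death, X_9=3
t=9: X=3, d=4 → hold, X_10=3
t=10: X=3, d=4 → hold, X_11=3
t=11: X=3, d=0 → birth, X_12=4


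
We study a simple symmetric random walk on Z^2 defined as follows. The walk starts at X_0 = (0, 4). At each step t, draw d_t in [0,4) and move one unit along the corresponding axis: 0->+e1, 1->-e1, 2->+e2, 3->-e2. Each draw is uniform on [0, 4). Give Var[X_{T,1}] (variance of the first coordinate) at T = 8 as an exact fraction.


Outcome values over d=0..3: [1, -1, 0, 0]
Σy = 0, Σy² = 2, M = 4
μ = 0/4 = 0,  σ² = 2/4 − (0)² = 1/2
Independent increments: Var[X_8] = 8·σ² = 8·(1/2) = 4

4


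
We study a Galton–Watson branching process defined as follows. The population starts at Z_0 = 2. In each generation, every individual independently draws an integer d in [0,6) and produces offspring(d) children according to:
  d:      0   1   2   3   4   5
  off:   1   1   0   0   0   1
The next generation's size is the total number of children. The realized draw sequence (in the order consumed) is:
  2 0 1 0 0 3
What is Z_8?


0

gen 0: Z_0=2, draws=[2, 0], offspring=[0, 1], Z_1=1
gen 1: Z_1=1, draws=[1], offspring=[1], Z_2=1
gen 2: Z_2=1, draws=[0], offspring=[1], Z_3=1
gen 3: Z_3=1, draws=[0], offspring=[1], Z_4=1
gen 4: Z_4=1, draws=[3], offspring=[0], Z_5=0
gen 5: Z_5=0, draws=[], offspring=[], Z_6=0
gen 6: Z_6=0, draws=[], offspring=[], Z_7=0
gen 7: Z_7=0, draws=[], offspring=[], Z_8=0


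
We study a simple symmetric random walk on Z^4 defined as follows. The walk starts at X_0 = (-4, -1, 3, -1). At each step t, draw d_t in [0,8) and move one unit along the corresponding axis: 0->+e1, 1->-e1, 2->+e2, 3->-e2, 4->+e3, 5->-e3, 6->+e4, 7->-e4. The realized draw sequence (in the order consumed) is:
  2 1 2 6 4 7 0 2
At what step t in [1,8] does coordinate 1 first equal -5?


t=0: X=(-4, -1, 3, -1), d=2 → +e2, X_1=(-4, 0, 3, -1)
t=1: X=(-4, 0, 3, -1), d=1 → -e1, X_2=(-5, 0, 3, -1)
t=2: X=(-5, 0, 3, -1), d=2 → +e2, X_3=(-5, 1, 3, -1)
t=3: X=(-5, 1, 3, -1), d=6 → +e4, X_4=(-5, 1, 3, 0)
t=4: X=(-5, 1, 3, 0), d=4 → +e3, X_5=(-5, 1, 4, 0)
t=5: X=(-5, 1, 4, 0), d=7 → -e4, X_6=(-5, 1, 4, -1)
t=6: X=(-5, 1, 4, -1), d=0 → +e1, X_7=(-4, 1, 4, -1)
t=7: X=(-4, 1, 4, -1), d=2 → +e2, X_8=(-4, 2, 4, -1)

2


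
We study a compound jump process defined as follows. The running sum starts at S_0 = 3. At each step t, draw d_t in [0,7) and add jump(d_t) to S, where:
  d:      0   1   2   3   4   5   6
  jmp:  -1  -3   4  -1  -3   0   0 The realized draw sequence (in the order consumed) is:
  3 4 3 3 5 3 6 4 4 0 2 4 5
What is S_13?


t=0: S=3, d=3, jump=-1, S_1=2
t=1: S=2, d=4, jump=-3, S_2=-1
t=2: S=-1, d=3, jump=-1, S_3=-2
t=3: S=-2, d=3, jump=-1, S_4=-3
t=4: S=-3, d=5, jump=0, S_5=-3
t=5: S=-3, d=3, jump=-1, S_6=-4
t=6: S=-4, d=6, jump=0, S_7=-4
t=7: S=-4, d=4, jump=-3, S_8=-7
t=8: S=-7, d=4, jump=-3, S_9=-10
t=9: S=-10, d=0, jump=-1, S_10=-11
t=10: S=-11, d=2, jump=4, S_11=-7
t=11: S=-7, d=4, jump=-3, S_12=-10
t=12: S=-10, d=5, jump=0, S_13=-10

-10


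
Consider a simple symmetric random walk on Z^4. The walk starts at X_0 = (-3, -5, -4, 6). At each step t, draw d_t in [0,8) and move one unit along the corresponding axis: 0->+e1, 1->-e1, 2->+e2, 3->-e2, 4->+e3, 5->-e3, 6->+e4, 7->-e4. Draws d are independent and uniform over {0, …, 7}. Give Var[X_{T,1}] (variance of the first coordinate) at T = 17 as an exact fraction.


Outcome values over d=0..7: [1, -1, 0, 0, 0, 0, 0, 0]
Σy = 0, Σy² = 2, M = 8
μ = 0/8 = 0,  σ² = 2/8 − (0)² = 1/4
Independent increments: Var[X_17] = 17·σ² = 17·(1/4) = 17/4

17/4


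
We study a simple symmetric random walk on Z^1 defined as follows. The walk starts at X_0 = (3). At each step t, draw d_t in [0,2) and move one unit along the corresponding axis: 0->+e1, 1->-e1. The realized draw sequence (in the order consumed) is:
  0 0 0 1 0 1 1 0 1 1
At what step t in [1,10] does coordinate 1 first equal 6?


t=0: X=(3), d=0 → +e1, X_1=(4)
t=1: X=(4), d=0 → +e1, X_2=(5)
t=2: X=(5), d=0 → +e1, X_3=(6)
t=3: X=(6), d=1 → -e1, X_4=(5)
t=4: X=(5), d=0 → +e1, X_5=(6)
t=5: X=(6), d=1 → -e1, X_6=(5)
t=6: X=(5), d=1 → -e1, X_7=(4)
t=7: X=(4), d=0 → +e1, X_8=(5)
t=8: X=(5), d=1 → -e1, X_9=(4)
t=9: X=(4), d=1 → -e1, X_10=(3)

3


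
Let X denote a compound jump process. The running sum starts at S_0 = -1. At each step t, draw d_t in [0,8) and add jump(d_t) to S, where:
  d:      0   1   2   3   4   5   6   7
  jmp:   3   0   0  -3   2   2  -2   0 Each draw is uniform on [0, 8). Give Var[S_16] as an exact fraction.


59

Outcome values over d=0..7: [3, 0, 0, -3, 2, 2, -2, 0]
Σy = 2, Σy² = 30, M = 8
μ = 2/8 = 1/4,  σ² = 30/8 − (1/4)² = 59/16
Independent increments: Var[S_16] = 16·σ² = 16·(59/16) = 59


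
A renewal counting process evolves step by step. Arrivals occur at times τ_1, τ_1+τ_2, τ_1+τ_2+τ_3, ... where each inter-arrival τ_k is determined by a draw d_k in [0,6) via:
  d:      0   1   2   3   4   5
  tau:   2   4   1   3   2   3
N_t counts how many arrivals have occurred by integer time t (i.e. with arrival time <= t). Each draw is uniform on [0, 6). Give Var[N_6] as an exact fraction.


1064939951/2176782336

Inter-arrival values over d=0..5: [2, 4, 1, 3, 2, 3]
Each d has probability 1/6, so the pmf of τ is: f(1) = 1/6, f(2) = 1/3, f(3) = 1/3, f(4) = 1/6
Let p_n(j) = P(N_n = j), with p_0 = [1]. Condition on τ_1: p_n(0) = P(τ > n), and for j >= 1, p_n(j) = Σ_{k<=n} f(k)·p_{n−k}(j−1)
p_1 = [5/6, 1/6]  (j = 0..1)
p_2 = [1/2, 17/36, 1/36]  (j = 0..2)
p_3 = [1/6, 25/36, 29/216, 1/216]  (j = 0..3)
p_4 = [0, 23/36, 71/216, 41/1296, 1/1296]  (j = 0..4)
p_5 = [0, 13/36, 113/216, 47/432, 53/7776, 1/7776]  (j = 0..5)
p_6 = [0, 5/36, 7/12, 319/1296, 235/7776, 65/46656, 1/46656]  (j = 0..6)
E[N_6] = Σ j·p_6(j) = 101335/46656;  E[N_6²] = Σ j²·p_6(j) = 242921/46656
Var[N_6] = 242921/46656 − (101335/46656)² = 1064939951/2176782336


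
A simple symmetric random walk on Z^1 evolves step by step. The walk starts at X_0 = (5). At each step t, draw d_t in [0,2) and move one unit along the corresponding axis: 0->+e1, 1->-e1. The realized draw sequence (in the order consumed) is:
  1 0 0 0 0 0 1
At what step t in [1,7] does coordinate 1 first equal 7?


4

t=0: X=(5), d=1 → -e1, X_1=(4)
t=1: X=(4), d=0 → +e1, X_2=(5)
t=2: X=(5), d=0 → +e1, X_3=(6)
t=3: X=(6), d=0 → +e1, X_4=(7)
t=4: X=(7), d=0 → +e1, X_5=(8)
t=5: X=(8), d=0 → +e1, X_6=(9)
t=6: X=(9), d=1 → -e1, X_7=(8)


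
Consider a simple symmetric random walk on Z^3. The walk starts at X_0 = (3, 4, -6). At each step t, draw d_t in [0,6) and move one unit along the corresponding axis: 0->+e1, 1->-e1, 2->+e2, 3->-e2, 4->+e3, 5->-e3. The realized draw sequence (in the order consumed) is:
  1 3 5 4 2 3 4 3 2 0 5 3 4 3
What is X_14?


(3, 1, -5)

t=0: X=(3, 4, -6), d=1 → -e1, X_1=(2, 4, -6)
t=1: X=(2, 4, -6), d=3 → -e2, X_2=(2, 3, -6)
t=2: X=(2, 3, -6), d=5 → -e3, X_3=(2, 3, -7)
t=3: X=(2, 3, -7), d=4 → +e3, X_4=(2, 3, -6)
t=4: X=(2, 3, -6), d=2 → +e2, X_5=(2, 4, -6)
t=5: X=(2, 4, -6), d=3 → -e2, X_6=(2, 3, -6)
t=6: X=(2, 3, -6), d=4 → +e3, X_7=(2, 3, -5)
t=7: X=(2, 3, -5), d=3 → -e2, X_8=(2, 2, -5)
t=8: X=(2, 2, -5), d=2 → +e2, X_9=(2, 3, -5)
t=9: X=(2, 3, -5), d=0 → +e1, X_10=(3, 3, -5)
t=10: X=(3, 3, -5), d=5 → -e3, X_11=(3, 3, -6)
t=11: X=(3, 3, -6), d=3 → -e2, X_12=(3, 2, -6)
t=12: X=(3, 2, -6), d=4 → +e3, X_13=(3, 2, -5)
t=13: X=(3, 2, -5), d=3 → -e2, X_14=(3, 1, -5)


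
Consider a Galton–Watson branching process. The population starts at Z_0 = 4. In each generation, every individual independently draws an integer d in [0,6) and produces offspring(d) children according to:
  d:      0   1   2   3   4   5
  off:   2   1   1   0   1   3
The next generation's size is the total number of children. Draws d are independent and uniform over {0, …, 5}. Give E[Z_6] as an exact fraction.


16384/729

Outcome values over d=0..5: [2, 1, 1, 0, 1, 3]
Σy = 8, Σy² = 16, M = 6
μ = 8/6 = 4/3,  σ² = 16/6 − (4/3)² = 8/9
E[Z_0] = 4
E[Z_1] = 4/3·E[Z_0] = 16/3
E[Z_2] = 4/3·E[Z_1] = 64/9
E[Z_3] = 4/3·E[Z_2] = 256/27
E[Z_4] = 4/3·E[Z_3] = 1024/81
E[Z_5] = 4/3·E[Z_4] = 4096/243
E[Z_6] = 4/3·E[Z_5] = 16384/729


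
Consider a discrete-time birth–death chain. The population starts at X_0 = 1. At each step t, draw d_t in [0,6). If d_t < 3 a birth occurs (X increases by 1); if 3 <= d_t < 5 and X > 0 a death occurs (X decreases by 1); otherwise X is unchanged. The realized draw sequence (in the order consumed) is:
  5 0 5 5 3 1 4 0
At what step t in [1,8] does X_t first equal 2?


t=0: X=1, d=5 → hold, X_1=1
t=1: X=1, d=0 → birth, X_2=2
t=2: X=2, d=5 → hold, X_3=2
t=3: X=2, d=5 → hold, X_4=2
t=4: X=2, d=3 → death, X_5=1
t=5: X=1, d=1 → birth, X_6=2
t=6: X=2, d=4 → death, X_7=1
t=7: X=1, d=0 → birth, X_8=2

2


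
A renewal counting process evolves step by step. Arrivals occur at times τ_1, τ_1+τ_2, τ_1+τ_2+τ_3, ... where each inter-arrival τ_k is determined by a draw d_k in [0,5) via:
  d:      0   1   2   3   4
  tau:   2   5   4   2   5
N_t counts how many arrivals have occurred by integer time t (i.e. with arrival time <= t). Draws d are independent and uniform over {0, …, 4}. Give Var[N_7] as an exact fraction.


Inter-arrival values over d=0..4: [2, 5, 4, 2, 5]
Each d has probability 1/5, so the pmf of τ is: f(2) = 2/5, f(4) = 1/5, f(5) = 2/5
Let p_n(j) = P(N_n = j), with p_0 = [1]. Condition on τ_1: p_n(0) = P(τ > n), and for j >= 1, p_n(j) = Σ_{k<=n} f(k)·p_{n−k}(j−1)
p_1 = [1]  (j = 0)
p_2 = [3/5, 2/5]  (j = 0..1)
p_3 = [3/5, 2/5]  (j = 0..1)
p_4 = [2/5, 11/25, 4/25]  (j = 0..2)
p_5 = [0, 21/25, 4/25]  (j = 0..2)
p_6 = [0, 17/25, 32/125, 8/125]  (j = 0..3)
p_7 = [0, 9/25, 72/125, 8/125]  (j = 0..3)
E[N_7] = Σ j·p_7(j) = 213/125;  E[N_7²] = Σ j²·p_7(j) = 81/25
Var[N_7] = 81/25 − (213/125)² = 5256/15625

5256/15625


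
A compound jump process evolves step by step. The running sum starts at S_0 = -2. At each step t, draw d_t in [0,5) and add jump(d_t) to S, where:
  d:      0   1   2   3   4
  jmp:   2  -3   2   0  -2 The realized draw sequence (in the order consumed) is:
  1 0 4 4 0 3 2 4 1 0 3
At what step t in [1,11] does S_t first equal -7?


4

t=0: S=-2, d=1, jump=-3, S_1=-5
t=1: S=-5, d=0, jump=2, S_2=-3
t=2: S=-3, d=4, jump=-2, S_3=-5
t=3: S=-5, d=4, jump=-2, S_4=-7
t=4: S=-7, d=0, jump=2, S_5=-5
t=5: S=-5, d=3, jump=0, S_6=-5
t=6: S=-5, d=2, jump=2, S_7=-3
t=7: S=-3, d=4, jump=-2, S_8=-5
t=8: S=-5, d=1, jump=-3, S_9=-8
t=9: S=-8, d=0, jump=2, S_10=-6
t=10: S=-6, d=3, jump=0, S_11=-6


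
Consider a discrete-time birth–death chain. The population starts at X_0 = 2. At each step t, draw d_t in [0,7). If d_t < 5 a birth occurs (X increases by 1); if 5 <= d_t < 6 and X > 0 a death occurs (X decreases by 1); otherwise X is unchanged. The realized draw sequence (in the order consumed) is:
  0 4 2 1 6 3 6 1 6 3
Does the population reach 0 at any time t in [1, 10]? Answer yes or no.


no

t=0: X=2, d=0 → birth, X_1=3
t=1: X=3, d=4 → birth, X_2=4
t=2: X=4, d=2 → birth, X_3=5
t=3: X=5, d=1 → birth, X_4=6
t=4: X=6, d=6 → hold, X_5=6
t=5: X=6, d=3 → birth, X_6=7
t=6: X=7, d=6 → hold, X_7=7
t=7: X=7, d=1 → birth, X_8=8
t=8: X=8, d=6 → hold, X_9=8
t=9: X=8, d=3 → birth, X_10=9


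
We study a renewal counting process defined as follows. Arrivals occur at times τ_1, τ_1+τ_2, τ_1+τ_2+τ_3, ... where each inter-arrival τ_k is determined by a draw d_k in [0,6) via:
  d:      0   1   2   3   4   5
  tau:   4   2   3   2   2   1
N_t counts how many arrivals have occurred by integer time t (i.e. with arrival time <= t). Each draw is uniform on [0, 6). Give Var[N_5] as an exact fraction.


Inter-arrival values over d=0..5: [4, 2, 3, 2, 2, 1]
Each d has probability 1/6, so the pmf of τ is: f(1) = 1/6, f(2) = 1/2, f(3) = 1/6, f(4) = 1/6
Let p_n(j) = P(N_n = j), with p_0 = [1]. Condition on τ_1: p_n(0) = P(τ > n), and for j >= 1, p_n(j) = Σ_{k<=n} f(k)·p_{n−k}(j−1)
p_1 = [5/6, 1/6]  (j = 0..1)
p_2 = [1/3, 23/36, 1/36]  (j = 0..2)
p_3 = [1/6, 23/36, 41/216, 1/216]  (j = 0..3)
p_4 = [0, 1/2, 49/108, 59/1296, 1/1296]  (j = 0..4)
p_5 = [0, 5/18, 29/54, 227/1296, 77/7776, 1/7776]  (j = 0..5)
E[N_5] = Σ j·p_5(j) = 14911/7776;  E[N_5²] = Σ j²·p_5(j) = 10793/2592
Var[N_5] = 10793/2592 − (14911/7776)² = 29441183/60466176

29441183/60466176


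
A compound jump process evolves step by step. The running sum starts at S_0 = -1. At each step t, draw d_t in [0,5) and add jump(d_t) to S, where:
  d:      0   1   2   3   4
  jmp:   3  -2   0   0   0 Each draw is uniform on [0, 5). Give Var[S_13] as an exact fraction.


832/25

Outcome values over d=0..4: [3, -2, 0, 0, 0]
Σy = 1, Σy² = 13, M = 5
μ = 1/5 = 1/5,  σ² = 13/5 − (1/5)² = 64/25
Independent increments: Var[S_13] = 13·σ² = 13·(64/25) = 832/25


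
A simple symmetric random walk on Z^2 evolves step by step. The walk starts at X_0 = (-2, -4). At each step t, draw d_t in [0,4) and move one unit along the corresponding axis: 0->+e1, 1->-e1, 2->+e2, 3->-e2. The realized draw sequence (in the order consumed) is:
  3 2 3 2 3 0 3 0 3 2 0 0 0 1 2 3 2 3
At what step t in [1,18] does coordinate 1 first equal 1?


t=0: X=(-2, -4), d=3 → -e2, X_1=(-2, -5)
t=1: X=(-2, -5), d=2 → +e2, X_2=(-2, -4)
t=2: X=(-2, -4), d=3 → -e2, X_3=(-2, -5)
t=3: X=(-2, -5), d=2 → +e2, X_4=(-2, -4)
t=4: X=(-2, -4), d=3 → -e2, X_5=(-2, -5)
t=5: X=(-2, -5), d=0 → +e1, X_6=(-1, -5)
t=6: X=(-1, -5), d=3 → -e2, X_7=(-1, -6)
t=7: X=(-1, -6), d=0 → +e1, X_8=(0, -6)
t=8: X=(0, -6), d=3 → -e2, X_9=(0, -7)
t=9: X=(0, -7), d=2 → +e2, X_10=(0, -6)
t=10: X=(0, -6), d=0 → +e1, X_11=(1, -6)
t=11: X=(1, -6), d=0 → +e1, X_12=(2, -6)
t=12: X=(2, -6), d=0 → +e1, X_13=(3, -6)
t=13: X=(3, -6), d=1 → -e1, X_14=(2, -6)
t=14: X=(2, -6), d=2 → +e2, X_15=(2, -5)
t=15: X=(2, -5), d=3 → -e2, X_16=(2, -6)
t=16: X=(2, -6), d=2 → +e2, X_17=(2, -5)
t=17: X=(2, -5), d=3 → -e2, X_18=(2, -6)

11


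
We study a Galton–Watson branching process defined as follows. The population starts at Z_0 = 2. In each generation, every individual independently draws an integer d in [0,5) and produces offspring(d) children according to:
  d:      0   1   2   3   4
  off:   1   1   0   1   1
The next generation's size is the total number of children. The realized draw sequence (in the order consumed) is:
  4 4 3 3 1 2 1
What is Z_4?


1

gen 0: Z_0=2, draws=[4, 4], offspring=[1, 1], Z_1=2
gen 1: Z_1=2, draws=[3, 3], offspring=[1, 1], Z_2=2
gen 2: Z_2=2, draws=[1, 2], offspring=[1, 0], Z_3=1
gen 3: Z_3=1, draws=[1], offspring=[1], Z_4=1


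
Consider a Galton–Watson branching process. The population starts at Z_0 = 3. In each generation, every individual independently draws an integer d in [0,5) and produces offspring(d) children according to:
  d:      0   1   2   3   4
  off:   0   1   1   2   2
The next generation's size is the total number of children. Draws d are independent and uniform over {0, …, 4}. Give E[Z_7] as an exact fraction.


839808/78125

Outcome values over d=0..4: [0, 1, 1, 2, 2]
Σy = 6, Σy² = 10, M = 5
μ = 6/5 = 6/5,  σ² = 10/5 − (6/5)² = 14/25
E[Z_0] = 3
E[Z_1] = 6/5·E[Z_0] = 18/5
E[Z_2] = 6/5·E[Z_1] = 108/25
E[Z_3] = 6/5·E[Z_2] = 648/125
E[Z_4] = 6/5·E[Z_3] = 3888/625
E[Z_5] = 6/5·E[Z_4] = 23328/3125
E[Z_6] = 6/5·E[Z_5] = 139968/15625
E[Z_7] = 6/5·E[Z_6] = 839808/78125


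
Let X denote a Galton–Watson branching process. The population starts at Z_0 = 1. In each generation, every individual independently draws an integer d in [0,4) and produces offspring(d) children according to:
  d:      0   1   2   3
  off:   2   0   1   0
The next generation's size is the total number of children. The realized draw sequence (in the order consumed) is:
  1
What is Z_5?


gen 0: Z_0=1, draws=[1], offspring=[0], Z_1=0
gen 1: Z_1=0, draws=[], offspring=[], Z_2=0
gen 2: Z_2=0, draws=[], offspring=[], Z_3=0
gen 3: Z_3=0, draws=[], offspring=[], Z_4=0
gen 4: Z_4=0, draws=[], offspring=[], Z_5=0

0


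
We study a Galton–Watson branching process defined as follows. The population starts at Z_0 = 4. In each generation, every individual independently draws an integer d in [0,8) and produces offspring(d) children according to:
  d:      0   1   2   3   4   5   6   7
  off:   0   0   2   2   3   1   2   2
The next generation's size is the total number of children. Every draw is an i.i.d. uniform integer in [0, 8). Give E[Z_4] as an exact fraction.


81/4

Outcome values over d=0..7: [0, 0, 2, 2, 3, 1, 2, 2]
Σy = 12, Σy² = 26, M = 8
μ = 12/8 = 3/2,  σ² = 26/8 − (3/2)² = 1
E[Z_0] = 4
E[Z_1] = 3/2·E[Z_0] = 6
E[Z_2] = 3/2·E[Z_1] = 9
E[Z_3] = 3/2·E[Z_2] = 27/2
E[Z_4] = 3/2·E[Z_3] = 81/4


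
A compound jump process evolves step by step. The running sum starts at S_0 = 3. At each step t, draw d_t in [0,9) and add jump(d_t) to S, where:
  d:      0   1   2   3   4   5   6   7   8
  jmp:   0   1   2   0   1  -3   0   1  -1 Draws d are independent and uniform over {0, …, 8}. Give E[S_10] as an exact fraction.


Outcome values over d=0..8: [0, 1, 2, 0, 1, -3, 0, 1, -1]
Σy = 1, Σy² = 17, M = 9
μ = 1/9 = 1/9,  σ² = 17/9 − (1/9)² = 152/81
E[S_10] = 3 + 10·(1/9) = 37/9

37/9


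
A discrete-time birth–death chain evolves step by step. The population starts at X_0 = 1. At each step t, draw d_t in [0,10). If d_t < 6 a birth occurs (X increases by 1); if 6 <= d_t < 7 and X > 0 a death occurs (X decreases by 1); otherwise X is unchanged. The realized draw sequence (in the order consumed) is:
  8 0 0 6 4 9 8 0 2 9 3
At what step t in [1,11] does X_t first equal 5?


9

t=0: X=1, d=8 → hold, X_1=1
t=1: X=1, d=0 → birth, X_2=2
t=2: X=2, d=0 → birth, X_3=3
t=3: X=3, d=6 → death, X_4=2
t=4: X=2, d=4 → birth, X_5=3
t=5: X=3, d=9 → hold, X_6=3
t=6: X=3, d=8 → hold, X_7=3
t=7: X=3, d=0 → birth, X_8=4
t=8: X=4, d=2 → birth, X_9=5
t=9: X=5, d=9 → hold, X_10=5
t=10: X=5, d=3 → birth, X_11=6


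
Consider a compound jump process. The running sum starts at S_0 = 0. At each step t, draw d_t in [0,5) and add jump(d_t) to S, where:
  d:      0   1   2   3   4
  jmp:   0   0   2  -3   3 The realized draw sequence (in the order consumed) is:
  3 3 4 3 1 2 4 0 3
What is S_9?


t=0: S=0, d=3, jump=-3, S_1=-3
t=1: S=-3, d=3, jump=-3, S_2=-6
t=2: S=-6, d=4, jump=3, S_3=-3
t=3: S=-3, d=3, jump=-3, S_4=-6
t=4: S=-6, d=1, jump=0, S_5=-6
t=5: S=-6, d=2, jump=2, S_6=-4
t=6: S=-4, d=4, jump=3, S_7=-1
t=7: S=-1, d=0, jump=0, S_8=-1
t=8: S=-1, d=3, jump=-3, S_9=-4

-4


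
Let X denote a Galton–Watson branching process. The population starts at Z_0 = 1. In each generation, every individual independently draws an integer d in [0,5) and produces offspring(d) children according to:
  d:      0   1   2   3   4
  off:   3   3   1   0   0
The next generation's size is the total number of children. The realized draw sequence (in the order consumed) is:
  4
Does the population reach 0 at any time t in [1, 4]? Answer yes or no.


gen 0: Z_0=1, draws=[4], offspring=[0], Z_1=0
gen 1: Z_1=0, draws=[], offspring=[], Z_2=0
gen 2: Z_2=0, draws=[], offspring=[], Z_3=0
gen 3: Z_3=0, draws=[], offspring=[], Z_4=0

yes


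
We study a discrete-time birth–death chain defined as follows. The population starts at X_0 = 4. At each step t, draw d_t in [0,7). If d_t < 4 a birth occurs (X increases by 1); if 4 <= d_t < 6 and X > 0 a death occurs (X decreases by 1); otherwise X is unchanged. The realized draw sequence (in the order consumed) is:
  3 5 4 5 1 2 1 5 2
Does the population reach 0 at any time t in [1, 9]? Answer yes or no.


t=0: X=4, d=3 → birth, X_1=5
t=1: X=5, d=5 → death, X_2=4
t=2: X=4, d=4 → death, X_3=3
t=3: X=3, d=5 → death, X_4=2
t=4: X=2, d=1 → birth, X_5=3
t=5: X=3, d=2 → birth, X_6=4
t=6: X=4, d=1 → birth, X_7=5
t=7: X=5, d=5 → death, X_8=4
t=8: X=4, d=2 → birth, X_9=5

no


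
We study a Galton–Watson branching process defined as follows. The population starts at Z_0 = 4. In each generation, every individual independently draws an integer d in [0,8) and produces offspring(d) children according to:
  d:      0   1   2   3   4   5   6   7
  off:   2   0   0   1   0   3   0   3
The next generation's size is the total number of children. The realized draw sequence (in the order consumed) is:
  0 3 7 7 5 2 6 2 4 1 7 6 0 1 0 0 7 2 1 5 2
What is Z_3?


gen 0: Z_0=4, draws=[0, 3, 7, 7], offspring=[2, 1, 3, 3], Z_1=9
gen 1: Z_1=9, draws=[5, 2, 6, 2, 4, 1, 7, 6, 0], offspring=[3, 0, 0, 0, 0, 0, 3, 0, 2], Z_2=8
gen 2: Z_2=8, draws=[1, 0, 0, 7, 2, 1, 5, 2], offspring=[0, 2, 2, 3, 0, 0, 3, 0], Z_3=10

10


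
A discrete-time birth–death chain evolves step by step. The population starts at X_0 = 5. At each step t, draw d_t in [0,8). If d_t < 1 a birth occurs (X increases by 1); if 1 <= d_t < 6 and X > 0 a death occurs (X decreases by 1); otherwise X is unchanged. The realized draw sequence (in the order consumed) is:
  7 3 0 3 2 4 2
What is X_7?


t=0: X=5, d=7 → hold, X_1=5
t=1: X=5, d=3 → death, X_2=4
t=2: X=4, d=0 → birth, X_3=5
t=3: X=5, d=3 → death, X_4=4
t=4: X=4, d=2 → death, X_5=3
t=5: X=3, d=4 → death, X_6=2
t=6: X=2, d=2 → death, X_7=1

1


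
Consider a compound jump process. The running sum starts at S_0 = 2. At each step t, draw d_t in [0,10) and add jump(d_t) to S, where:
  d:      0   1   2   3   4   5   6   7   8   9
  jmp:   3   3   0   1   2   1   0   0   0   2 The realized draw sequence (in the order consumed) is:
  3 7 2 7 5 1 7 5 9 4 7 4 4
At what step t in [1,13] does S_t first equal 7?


t=0: S=2, d=3, jump=1, S_1=3
t=1: S=3, d=7, jump=0, S_2=3
t=2: S=3, d=2, jump=0, S_3=3
t=3: S=3, d=7, jump=0, S_4=3
t=4: S=3, d=5, jump=1, S_5=4
t=5: S=4, d=1, jump=3, S_6=7
t=6: S=7, d=7, jump=0, S_7=7
t=7: S=7, d=5, jump=1, S_8=8
t=8: S=8, d=9, jump=2, S_9=10
t=9: S=10, d=4, jump=2, S_10=12
t=10: S=12, d=7, jump=0, S_11=12
t=11: S=12, d=4, jump=2, S_12=14
t=12: S=14, d=4, jump=2, S_13=16

6


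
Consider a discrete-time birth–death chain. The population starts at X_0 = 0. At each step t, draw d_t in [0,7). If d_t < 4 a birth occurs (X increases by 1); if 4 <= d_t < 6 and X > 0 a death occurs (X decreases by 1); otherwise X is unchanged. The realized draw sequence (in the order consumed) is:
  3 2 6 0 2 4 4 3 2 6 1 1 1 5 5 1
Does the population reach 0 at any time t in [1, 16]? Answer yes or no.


t=0: X=0, d=3 → birth, X_1=1
t=1: X=1, d=2 → birth, X_2=2
t=2: X=2, d=6 → hold, X_3=2
t=3: X=2, d=0 → birth, X_4=3
t=4: X=3, d=2 → birth, X_5=4
t=5: X=4, d=4 → death, X_6=3
t=6: X=3, d=4 → death, X_7=2
t=7: X=2, d=3 → birth, X_8=3
t=8: X=3, d=2 → birth, X_9=4
t=9: X=4, d=6 → hold, X_10=4
t=10: X=4, d=1 → birth, X_11=5
t=11: X=5, d=1 → birth, X_12=6
t=12: X=6, d=1 → birth, X_13=7
t=13: X=7, d=5 → death, X_14=6
t=14: X=6, d=5 → death, X_15=5
t=15: X=5, d=1 → birth, X_16=6

no


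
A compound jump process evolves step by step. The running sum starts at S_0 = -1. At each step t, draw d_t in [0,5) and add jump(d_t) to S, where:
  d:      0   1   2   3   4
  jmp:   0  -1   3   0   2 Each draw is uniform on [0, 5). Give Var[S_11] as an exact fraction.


594/25

Outcome values over d=0..4: [0, -1, 3, 0, 2]
Σy = 4, Σy² = 14, M = 5
μ = 4/5 = 4/5,  σ² = 14/5 − (4/5)² = 54/25
Independent increments: Var[S_11] = 11·σ² = 11·(54/25) = 594/25


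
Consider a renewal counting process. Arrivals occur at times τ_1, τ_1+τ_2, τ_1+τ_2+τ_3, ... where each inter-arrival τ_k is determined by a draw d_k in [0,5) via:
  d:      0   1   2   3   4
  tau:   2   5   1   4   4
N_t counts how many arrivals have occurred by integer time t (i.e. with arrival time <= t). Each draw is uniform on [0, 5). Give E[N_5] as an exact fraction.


Inter-arrival values over d=0..4: [2, 5, 1, 4, 4]
Each d has probability 1/5, so the pmf of τ is: f(1) = 1/5, f(2) = 1/5, f(4) = 2/5, f(5) = 1/5
Renewal equation for m(n) = E[N_n]: condition on τ_1 = k (if k <= n, one arrival plus a fresh copy on the remaining n−k steps): m(n) = F(n) + Σ_{k<=n} f(k)·m(n−k), where F(n) = P(τ <= n) and m(0) = 0
m(1) = F(1) = 1/5
m(2) = F(2) + f(1)·m(1) = 2/5 + 1/5·1/5 = 11/25
m(3) = F(3) + f(1)·m(2) + f(2)·m(1) = 2/5 + 1/5·11/25 + 1/5·1/5 = 66/125
m(4) = F(4) + f(1)·m(3) + f(2)·m(2) = 4/5 + 1/5·66/125 + 1/5·11/25 = 621/625
m(5) = F(5) + f(1)·m(4) + f(2)·m(3) + f(4)·m(1) = 1 + 1/5·621/625 + 1/5·66/125 + 2/5·1/5 = 4326/3125
E[N_5] = m(5) = 4326/3125

4326/3125


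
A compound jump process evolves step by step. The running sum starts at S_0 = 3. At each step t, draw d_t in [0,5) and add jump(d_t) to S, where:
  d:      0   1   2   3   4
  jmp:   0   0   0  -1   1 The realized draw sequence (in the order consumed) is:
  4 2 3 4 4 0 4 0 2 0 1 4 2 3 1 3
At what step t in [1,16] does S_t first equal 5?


5

t=0: S=3, d=4, jump=1, S_1=4
t=1: S=4, d=2, jump=0, S_2=4
t=2: S=4, d=3, jump=-1, S_3=3
t=3: S=3, d=4, jump=1, S_4=4
t=4: S=4, d=4, jump=1, S_5=5
t=5: S=5, d=0, jump=0, S_6=5
t=6: S=5, d=4, jump=1, S_7=6
t=7: S=6, d=0, jump=0, S_8=6
t=8: S=6, d=2, jump=0, S_9=6
t=9: S=6, d=0, jump=0, S_10=6
t=10: S=6, d=1, jump=0, S_11=6
t=11: S=6, d=4, jump=1, S_12=7
t=12: S=7, d=2, jump=0, S_13=7
t=13: S=7, d=3, jump=-1, S_14=6
t=14: S=6, d=1, jump=0, S_15=6
t=15: S=6, d=3, jump=-1, S_16=5


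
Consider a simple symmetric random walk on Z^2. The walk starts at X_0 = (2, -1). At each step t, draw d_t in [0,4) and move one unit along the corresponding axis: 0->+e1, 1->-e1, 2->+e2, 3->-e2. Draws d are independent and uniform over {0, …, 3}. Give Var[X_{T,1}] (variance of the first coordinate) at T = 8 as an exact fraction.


Outcome values over d=0..3: [1, -1, 0, 0]
Σy = 0, Σy² = 2, M = 4
μ = 0/4 = 0,  σ² = 2/4 − (0)² = 1/2
Independent increments: Var[X_8] = 8·σ² = 8·(1/2) = 4

4


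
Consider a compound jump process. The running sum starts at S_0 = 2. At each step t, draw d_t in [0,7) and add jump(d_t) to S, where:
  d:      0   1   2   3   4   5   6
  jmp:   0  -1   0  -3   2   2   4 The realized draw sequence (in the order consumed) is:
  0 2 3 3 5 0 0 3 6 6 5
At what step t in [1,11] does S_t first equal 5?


t=0: S=2, d=0, jump=0, S_1=2
t=1: S=2, d=2, jump=0, S_2=2
t=2: S=2, d=3, jump=-3, S_3=-1
t=3: S=-1, d=3, jump=-3, S_4=-4
t=4: S=-4, d=5, jump=2, S_5=-2
t=5: S=-2, d=0, jump=0, S_6=-2
t=6: S=-2, d=0, jump=0, S_7=-2
t=7: S=-2, d=3, jump=-3, S_8=-5
t=8: S=-5, d=6, jump=4, S_9=-1
t=9: S=-1, d=6, jump=4, S_10=3
t=10: S=3, d=5, jump=2, S_11=5

11


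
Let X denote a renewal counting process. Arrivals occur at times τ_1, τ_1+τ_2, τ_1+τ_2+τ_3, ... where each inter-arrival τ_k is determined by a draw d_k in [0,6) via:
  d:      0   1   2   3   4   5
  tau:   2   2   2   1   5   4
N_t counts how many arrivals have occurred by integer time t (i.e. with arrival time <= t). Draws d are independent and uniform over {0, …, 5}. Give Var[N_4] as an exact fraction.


1088951/1679616

Inter-arrival values over d=0..5: [2, 2, 2, 1, 5, 4]
Each d has probability 1/6, so the pmf of τ is: f(1) = 1/6, f(2) = 1/2, f(4) = 1/6, f(5) = 1/6
Let p_n(j) = P(N_n = j), with p_0 = [1]. Condition on τ_1: p_n(0) = P(τ > n), and for j >= 1, p_n(j) = Σ_{k<=n} f(k)·p_{n−k}(j−1)
p_1 = [5/6, 1/6]  (j = 0..1)
p_2 = [1/3, 23/36, 1/36]  (j = 0..2)
p_3 = [1/3, 17/36, 41/216, 1/216]  (j = 0..3)
p_4 = [1/6, 7/18, 43/108, 59/1296, 1/1296]  (j = 0..4)
E[N_4] = Σ j·p_4(j) = 1717/1296;  E[N_4²] = Σ j²·p_4(j) = 3115/1296
Var[N_4] = 3115/1296 − (1717/1296)² = 1088951/1679616


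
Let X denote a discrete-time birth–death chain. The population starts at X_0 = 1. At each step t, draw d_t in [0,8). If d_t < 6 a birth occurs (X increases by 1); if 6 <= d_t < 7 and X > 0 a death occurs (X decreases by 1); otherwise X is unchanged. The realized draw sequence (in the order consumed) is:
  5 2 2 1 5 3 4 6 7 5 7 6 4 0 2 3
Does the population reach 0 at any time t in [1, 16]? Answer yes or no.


no

t=0: X=1, d=5 → birth, X_1=2
t=1: X=2, d=2 → birth, X_2=3
t=2: X=3, d=2 → birth, X_3=4
t=3: X=4, d=1 → birth, X_4=5
t=4: X=5, d=5 → birth, X_5=6
t=5: X=6, d=3 → birth, X_6=7
t=6: X=7, d=4 → birth, X_7=8
t=7: X=8, d=6 → death, X_8=7
t=8: X=7, d=7 → hold, X_9=7
t=9: X=7, d=5 → birth, X_10=8
t=10: X=8, d=7 → hold, X_11=8
t=11: X=8, d=6 → death, X_12=7
t=12: X=7, d=4 → birth, X_13=8
t=13: X=8, d=0 → birth, X_14=9
t=14: X=9, d=2 → birth, X_15=10
t=15: X=10, d=3 → birth, X_16=11


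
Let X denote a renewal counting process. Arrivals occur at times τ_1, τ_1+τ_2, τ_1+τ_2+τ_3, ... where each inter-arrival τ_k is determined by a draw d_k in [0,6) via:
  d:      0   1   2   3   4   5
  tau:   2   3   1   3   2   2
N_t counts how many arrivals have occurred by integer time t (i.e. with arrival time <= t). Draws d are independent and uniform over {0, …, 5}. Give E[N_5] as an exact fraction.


16315/7776

Inter-arrival values over d=0..5: [2, 3, 1, 3, 2, 2]
Each d has probability 1/6, so the pmf of τ is: f(1) = 1/6, f(2) = 1/2, f(3) = 1/3
Renewal equation for m(n) = E[N_n]: condition on τ_1 = k (if k <= n, one arrival plus a fresh copy on the remaining n−k steps): m(n) = F(n) + Σ_{k<=n} f(k)·m(n−k), where F(n) = P(τ <= n) and m(0) = 0
m(1) = F(1) = 1/6
m(2) = F(2) + f(1)·m(1) = 2/3 + 1/6·1/6 = 25/36
m(3) = F(3) + f(1)·m(2) + f(2)·m(1) = 1 + 1/6·25/36 + 1/2·1/6 = 259/216
m(4) = F(4) + f(1)·m(3) + f(2)·m(2) + f(3)·m(1) = 1 + 1/6·259/216 + 1/2·25/36 + 1/3·1/6 = 2077/1296
m(5) = F(5) + f(1)·m(4) + f(2)·m(3) + f(3)·m(2) = 1 + 1/6·2077/1296 + 1/2·259/216 + 1/3·25/36 = 16315/7776
E[N_5] = m(5) = 16315/7776


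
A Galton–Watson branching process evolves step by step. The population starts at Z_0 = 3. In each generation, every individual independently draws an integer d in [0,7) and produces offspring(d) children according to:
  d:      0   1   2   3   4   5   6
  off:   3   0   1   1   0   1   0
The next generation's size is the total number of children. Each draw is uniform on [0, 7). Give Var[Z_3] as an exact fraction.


658368/117649

Outcome values over d=0..6: [3, 0, 1, 1, 0, 1, 0]
Σy = 6, Σy² = 12, M = 7
μ = 6/7 = 6/7,  σ² = 12/7 − (6/7)² = 48/49
V_0 = 0, E_0 = 3
V_1 = 48/49·E_0 + (6/7)²·V_0 = 144/49;  E_1 = 18/7
V_2 = 48/49·E_1 + (6/7)²·V_1 = 11232/2401;  E_2 = 108/49
V_3 = 48/49·E_2 + (6/7)²·V_2 = 658368/117649;  E_3 = 648/343


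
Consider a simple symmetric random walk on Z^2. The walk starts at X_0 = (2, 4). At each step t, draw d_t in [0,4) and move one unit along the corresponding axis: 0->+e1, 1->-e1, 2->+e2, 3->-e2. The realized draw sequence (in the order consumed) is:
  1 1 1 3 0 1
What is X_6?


(-1, 3)

t=0: X=(2, 4), d=1 → -e1, X_1=(1, 4)
t=1: X=(1, 4), d=1 → -e1, X_2=(0, 4)
t=2: X=(0, 4), d=1 → -e1, X_3=(-1, 4)
t=3: X=(-1, 4), d=3 → -e2, X_4=(-1, 3)
t=4: X=(-1, 3), d=0 → +e1, X_5=(0, 3)
t=5: X=(0, 3), d=1 → -e1, X_6=(-1, 3)


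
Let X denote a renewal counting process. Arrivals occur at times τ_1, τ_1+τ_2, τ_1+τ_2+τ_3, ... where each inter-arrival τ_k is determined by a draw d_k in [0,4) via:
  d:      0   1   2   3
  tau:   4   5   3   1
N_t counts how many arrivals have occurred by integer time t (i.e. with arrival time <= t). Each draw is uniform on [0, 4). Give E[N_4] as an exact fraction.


Inter-arrival values over d=0..3: [4, 5, 3, 1]
Each d has probability 1/4, so the pmf of τ is: f(1) = 1/4, f(3) = 1/4, f(4) = 1/4, f(5) = 1/4
Renewal equation for m(n) = E[N_n]: condition on τ_1 = k (if k <= n, one arrival plus a fresh copy on the remaining n−k steps): m(n) = F(n) + Σ_{k<=n} f(k)·m(n−k), where F(n) = P(τ <= n) and m(0) = 0
m(1) = F(1) = 1/4
m(2) = F(2) + f(1)·m(1) = 1/4 + 1/4·1/4 = 5/16
m(3) = F(3) + f(1)·m(2) = 1/2 + 1/4·5/16 = 37/64
m(4) = F(4) + f(1)·m(3) + f(3)·m(1) = 3/4 + 1/4·37/64 + 1/4·1/4 = 245/256
E[N_4] = m(4) = 245/256

245/256


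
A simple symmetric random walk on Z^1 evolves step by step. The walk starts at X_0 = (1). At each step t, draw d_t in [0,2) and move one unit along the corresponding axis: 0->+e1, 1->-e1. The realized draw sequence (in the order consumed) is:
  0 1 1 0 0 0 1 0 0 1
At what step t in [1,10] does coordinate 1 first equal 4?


9

t=0: X=(1), d=0 → +e1, X_1=(2)
t=1: X=(2), d=1 → -e1, X_2=(1)
t=2: X=(1), d=1 → -e1, X_3=(0)
t=3: X=(0), d=0 → +e1, X_4=(1)
t=4: X=(1), d=0 → +e1, X_5=(2)
t=5: X=(2), d=0 → +e1, X_6=(3)
t=6: X=(3), d=1 → -e1, X_7=(2)
t=7: X=(2), d=0 → +e1, X_8=(3)
t=8: X=(3), d=0 → +e1, X_9=(4)
t=9: X=(4), d=1 → -e1, X_10=(3)


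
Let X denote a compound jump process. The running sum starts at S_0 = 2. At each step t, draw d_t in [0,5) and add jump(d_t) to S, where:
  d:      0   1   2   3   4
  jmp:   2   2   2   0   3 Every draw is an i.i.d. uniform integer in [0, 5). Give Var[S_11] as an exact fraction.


264/25

Outcome values over d=0..4: [2, 2, 2, 0, 3]
Σy = 9, Σy² = 21, M = 5
μ = 9/5 = 9/5,  σ² = 21/5 − (9/5)² = 24/25
Independent increments: Var[S_11] = 11·σ² = 11·(24/25) = 264/25


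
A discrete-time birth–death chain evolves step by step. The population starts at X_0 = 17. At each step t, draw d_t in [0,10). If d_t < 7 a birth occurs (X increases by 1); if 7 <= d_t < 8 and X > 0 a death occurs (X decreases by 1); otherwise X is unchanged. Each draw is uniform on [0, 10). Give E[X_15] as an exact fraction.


X can drop by at most 1 per step and X_0 = 17 > T = 15, so X_t >= 17 − t >= 2 > 0 for every t <= 15: the floor at 0 (the 'and X > 0' condition) never binds. Hence X_15 = X_0 + Σ_{t<15} Y_t with i.i.d. increments Y_t = y(d_t) ∈ {+1, −1, 0}.
Outcome values over d=0..9: [1, 1, 1, 1, 1, 1, 1, -1, 0, 0]
Σy = 6, Σy² = 8, M = 10
μ = 6/10 = 3/5,  σ² = 8/10 − (3/5)² = 11/25
E[X_15] = 17 + 15·(3/5) = 26

26


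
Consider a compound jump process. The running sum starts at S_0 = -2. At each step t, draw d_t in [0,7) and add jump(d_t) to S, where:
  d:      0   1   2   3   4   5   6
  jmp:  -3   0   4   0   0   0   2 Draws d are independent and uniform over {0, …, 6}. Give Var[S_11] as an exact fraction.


2134/49

Outcome values over d=0..6: [-3, 0, 4, 0, 0, 0, 2]
Σy = 3, Σy² = 29, M = 7
μ = 3/7 = 3/7,  σ² = 29/7 − (3/7)² = 194/49
Independent increments: Var[S_11] = 11·σ² = 11·(194/49) = 2134/49


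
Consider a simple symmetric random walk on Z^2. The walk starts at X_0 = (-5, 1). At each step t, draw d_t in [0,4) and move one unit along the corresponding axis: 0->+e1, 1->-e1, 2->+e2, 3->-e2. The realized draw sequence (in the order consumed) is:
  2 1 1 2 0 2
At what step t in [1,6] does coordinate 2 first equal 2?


t=0: X=(-5, 1), d=2 → +e2, X_1=(-5, 2)
t=1: X=(-5, 2), d=1 → -e1, X_2=(-6, 2)
t=2: X=(-6, 2), d=1 → -e1, X_3=(-7, 2)
t=3: X=(-7, 2), d=2 → +e2, X_4=(-7, 3)
t=4: X=(-7, 3), d=0 → +e1, X_5=(-6, 3)
t=5: X=(-6, 3), d=2 → +e2, X_6=(-6, 4)

1


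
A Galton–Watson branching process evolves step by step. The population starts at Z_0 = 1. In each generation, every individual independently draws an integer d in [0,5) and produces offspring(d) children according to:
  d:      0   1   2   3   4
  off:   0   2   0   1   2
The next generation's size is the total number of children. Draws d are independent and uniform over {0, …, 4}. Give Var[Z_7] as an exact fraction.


28/5

Outcome values over d=0..4: [0, 2, 0, 1, 2]
Σy = 5, Σy² = 9, M = 5
μ = 5/5 = 1,  σ² = 9/5 − (1)² = 4/5
V_0 = 0, E_0 = 1
V_1 = 4/5·E_0 + (1)²·V_0 = 4/5;  E_1 = 1
V_2 = 4/5·E_1 + (1)²·V_1 = 8/5;  E_2 = 1
V_3 = 4/5·E_2 + (1)²·V_2 = 12/5;  E_3 = 1
V_4 = 4/5·E_3 + (1)²·V_3 = 16/5;  E_4 = 1
V_5 = 4/5·E_4 + (1)²·V_4 = 4;  E_5 = 1
V_6 = 4/5·E_5 + (1)²·V_5 = 24/5;  E_6 = 1
V_7 = 4/5·E_6 + (1)²·V_6 = 28/5;  E_7 = 1


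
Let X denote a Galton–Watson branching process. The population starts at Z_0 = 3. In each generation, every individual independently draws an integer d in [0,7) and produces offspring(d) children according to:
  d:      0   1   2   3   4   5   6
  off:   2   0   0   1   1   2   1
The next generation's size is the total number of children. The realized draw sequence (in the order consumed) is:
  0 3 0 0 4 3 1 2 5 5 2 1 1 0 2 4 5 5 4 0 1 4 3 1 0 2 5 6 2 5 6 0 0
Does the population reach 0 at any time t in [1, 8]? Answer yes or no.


gen 0: Z_0=3, draws=[0, 3, 0], offspring=[2, 1, 2], Z_1=5
gen 1: Z_1=5, draws=[0, 4, 3, 1, 2], offspring=[2, 1, 1, 0, 0], Z_2=4
gen 2: Z_2=4, draws=[5, 5, 2, 1], offspring=[2, 2, 0, 0], Z_3=4
gen 3: Z_3=4, draws=[1, 0, 2, 4], offspring=[0, 2, 0, 1], Z_4=3
gen 4: Z_4=3, draws=[5, 5, 4], offspring=[2, 2, 1], Z_5=5
gen 5: Z_5=5, draws=[0, 1, 4, 3, 1], offspring=[2, 0, 1, 1, 0], Z_6=4
gen 6: Z_6=4, draws=[0, 2, 5, 6], offspring=[2, 0, 2, 1], Z_7=5
gen 7: Z_7=5, draws=[2, 5, 6, 0, 0], offspring=[0, 2, 1, 2, 2], Z_8=7

no
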